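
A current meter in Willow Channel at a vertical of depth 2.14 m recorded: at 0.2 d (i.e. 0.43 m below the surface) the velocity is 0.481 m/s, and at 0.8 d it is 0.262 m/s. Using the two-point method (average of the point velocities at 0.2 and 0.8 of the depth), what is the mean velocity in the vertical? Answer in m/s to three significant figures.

v̄ = (0.481 + 0.262) / 2 = 0.3715 m/s

0.372 m/s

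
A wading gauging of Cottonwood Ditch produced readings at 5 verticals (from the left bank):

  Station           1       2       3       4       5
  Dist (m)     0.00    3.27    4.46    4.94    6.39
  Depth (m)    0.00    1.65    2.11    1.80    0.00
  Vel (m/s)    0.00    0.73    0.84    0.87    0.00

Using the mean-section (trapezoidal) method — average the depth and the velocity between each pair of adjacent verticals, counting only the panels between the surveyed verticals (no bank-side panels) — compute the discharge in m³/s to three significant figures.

Panel 1-2: Δb = 3.27 m, d̄ = (0.00+1.65)/2 = 0.825, v̄ = (0.00+0.73)/2 = 0.365 → q = 3.27×0.825×0.365 = 0.9847 m³/s
Panel 2-3: Δb = 1.19 m, d̄ = (1.65+2.11)/2 = 1.88, v̄ = (0.73+0.84)/2 = 0.785 → q = 1.19×1.88×0.785 = 1.756 m³/s
Panel 3-4: Δb = 0.48 m, d̄ = (2.11+1.80)/2 = 1.955, v̄ = (0.84+0.87)/2 = 0.855 → q = 0.48×1.955×0.855 = 0.8023 m³/s
Panel 4-5: Δb = 1.45 m, d̄ = (1.80+0.00)/2 = 0.9, v̄ = (0.87+0.00)/2 = 0.435 → q = 1.45×0.9×0.435 = 0.5677 m³/s
Q = Σ q = 4.111 m³/s

4.11 m³/s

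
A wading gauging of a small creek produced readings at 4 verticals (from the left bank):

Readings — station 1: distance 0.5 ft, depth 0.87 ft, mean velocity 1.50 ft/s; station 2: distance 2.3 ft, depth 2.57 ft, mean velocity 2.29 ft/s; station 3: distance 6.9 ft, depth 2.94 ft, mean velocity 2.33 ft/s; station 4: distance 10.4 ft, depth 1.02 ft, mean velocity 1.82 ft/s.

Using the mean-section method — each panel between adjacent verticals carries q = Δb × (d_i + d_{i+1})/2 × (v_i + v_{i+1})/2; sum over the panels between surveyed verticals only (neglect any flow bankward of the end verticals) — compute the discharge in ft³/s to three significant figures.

49.5 ft³/s

Panel 1-2: Δb = 1.8 ft, d̄ = (0.87+2.57)/2 = 1.72, v̄ = (1.50+2.29)/2 = 1.895 → q = 1.8×1.72×1.895 = 5.867 ft³/s
Panel 2-3: Δb = 4.6 ft, d̄ = (2.57+2.94)/2 = 2.755, v̄ = (2.29+2.33)/2 = 2.31 → q = 4.6×2.755×2.31 = 29.27 ft³/s
Panel 3-4: Δb = 3.5 ft, d̄ = (2.94+1.02)/2 = 1.98, v̄ = (2.33+1.82)/2 = 2.075 → q = 3.5×1.98×2.075 = 14.38 ft³/s
Q = Σ q = 49.52 ft³/s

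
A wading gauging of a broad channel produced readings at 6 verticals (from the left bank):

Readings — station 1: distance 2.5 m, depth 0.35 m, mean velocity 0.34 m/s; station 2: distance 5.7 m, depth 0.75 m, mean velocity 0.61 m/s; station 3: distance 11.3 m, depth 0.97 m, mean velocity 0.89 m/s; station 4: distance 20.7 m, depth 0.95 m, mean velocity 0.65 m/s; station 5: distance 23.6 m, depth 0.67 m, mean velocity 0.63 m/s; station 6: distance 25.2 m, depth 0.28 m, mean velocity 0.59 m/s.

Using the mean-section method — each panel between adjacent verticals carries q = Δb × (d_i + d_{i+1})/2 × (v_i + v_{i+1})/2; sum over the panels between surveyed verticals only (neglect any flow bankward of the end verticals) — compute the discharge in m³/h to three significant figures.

Panel 1-2: Δb = 3.2 m, d̄ = (0.35+0.75)/2 = 0.55, v̄ = (0.34+0.61)/2 = 0.475 → q = 3.2×0.55×0.475 = 0.8360 m³/s
Panel 2-3: Δb = 5.6 m, d̄ = (0.75+0.97)/2 = 0.86, v̄ = (0.61+0.89)/2 = 0.75 → q = 5.6×0.86×0.75 = 3.612 m³/s
Panel 3-4: Δb = 9.4 m, d̄ = (0.97+0.95)/2 = 0.96, v̄ = (0.89+0.65)/2 = 0.77 → q = 9.4×0.96×0.77 = 6.948 m³/s
Panel 4-5: Δb = 2.9 m, d̄ = (0.95+0.67)/2 = 0.81, v̄ = (0.65+0.63)/2 = 0.64 → q = 2.9×0.81×0.64 = 1.503 m³/s
Panel 5-6: Δb = 1.6 m, d̄ = (0.67+0.28)/2 = 0.475, v̄ = (0.63+0.59)/2 = 0.61 → q = 1.6×0.475×0.61 = 0.4636 m³/s
Q = Σ q = 13.36 m³/s
= 13.36 × 3600 = 48110 m³/h

48100 m³/h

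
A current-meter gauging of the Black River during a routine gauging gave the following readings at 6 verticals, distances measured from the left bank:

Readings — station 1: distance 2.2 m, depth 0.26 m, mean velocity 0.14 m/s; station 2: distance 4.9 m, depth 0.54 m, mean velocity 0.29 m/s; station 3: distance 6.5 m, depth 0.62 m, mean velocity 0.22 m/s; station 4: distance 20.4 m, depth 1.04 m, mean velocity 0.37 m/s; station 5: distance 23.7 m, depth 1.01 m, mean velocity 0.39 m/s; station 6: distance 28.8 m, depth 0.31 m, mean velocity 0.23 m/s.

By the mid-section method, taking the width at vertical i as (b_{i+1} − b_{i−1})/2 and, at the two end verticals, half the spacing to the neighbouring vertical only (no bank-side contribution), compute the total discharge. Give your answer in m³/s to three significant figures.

6.59 m³/s

w_1 = (4.9 − 2.2)/2 = 1.35 m; q_1 = 0.14 × 0.26 × 1.35 = 0.04914 m³/s
w_2 = (6.5 − 2.2)/2 = 2.15 m; q_2 = 0.29 × 0.54 × 2.15 = 0.3367 m³/s
w_3 = (20.4 − 4.9)/2 = 7.75 m; q_3 = 0.22 × 0.62 × 7.75 = 1.057 m³/s
w_4 = (23.7 − 6.5)/2 = 8.6 m; q_4 = 0.37 × 1.04 × 8.6 = 3.309 m³/s
w_5 = (28.8 − 20.4)/2 = 4.2 m; q_5 = 0.39 × 1.01 × 4.2 = 1.654 m³/s
w_6 = (28.8 − 23.7)/2 = 2.55 m; q_6 = 0.23 × 0.31 × 2.55 = 0.1818 m³/s
Q = Σ qᵢ = 6.588 m³/s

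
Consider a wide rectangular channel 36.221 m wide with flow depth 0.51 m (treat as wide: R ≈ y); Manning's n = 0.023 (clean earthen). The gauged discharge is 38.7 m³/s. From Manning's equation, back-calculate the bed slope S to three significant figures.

A = b·y = 36.221 × 0.51 = 18.47 m²
Wide channel: R ≈ y = 0.51 m
S = (Q·n / (1·A·R^(2/3)))² = (38.7×0.023 / (1×18.47×0.6383))² = 0.005698

0.00570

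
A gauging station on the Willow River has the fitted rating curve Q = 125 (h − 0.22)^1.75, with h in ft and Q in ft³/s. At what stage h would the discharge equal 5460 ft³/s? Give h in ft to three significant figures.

8.88 ft

h − h₀ = (Q/C)^(1/b) = (5460/125)^(1/1.75) = 8.656 ft
h = 0.22 + 8.656 = 8.876 ft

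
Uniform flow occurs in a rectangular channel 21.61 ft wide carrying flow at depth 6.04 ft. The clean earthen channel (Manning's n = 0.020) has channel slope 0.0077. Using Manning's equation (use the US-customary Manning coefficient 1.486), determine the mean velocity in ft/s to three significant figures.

16.1 ft/s

A = b·y = 21.61 × 6.04 = 130.5 ft²
P = b + 2y = 21.61 + 2×6.04 = 33.69 ft
R = A/P = 130.5/33.69 = 3.874 ft
Q = (1.486/n)·A·R^(2/3)·S^(1/2) = (1.486/0.020) × 130.5 × 3.874^(2/3) × 0.0077^(1/2) = 2099 ft³/s
V = Q/A = 2099/130.5 = 16.08 ft/s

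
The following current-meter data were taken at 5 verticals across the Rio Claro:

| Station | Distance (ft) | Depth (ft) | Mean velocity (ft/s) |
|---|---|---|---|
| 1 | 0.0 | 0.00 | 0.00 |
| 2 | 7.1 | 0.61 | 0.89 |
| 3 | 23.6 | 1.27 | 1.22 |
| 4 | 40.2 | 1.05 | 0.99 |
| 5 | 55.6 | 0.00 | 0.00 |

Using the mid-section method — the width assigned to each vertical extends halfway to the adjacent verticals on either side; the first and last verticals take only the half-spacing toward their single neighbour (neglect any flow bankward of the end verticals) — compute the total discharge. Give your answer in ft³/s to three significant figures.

w_2 = (23.6 − 0.0)/2 = 11.8 ft; q_2 = 0.89 × 0.61 × 11.8 = 6.406 ft³/s
w_3 = (40.2 − 7.1)/2 = 16.55 ft; q_3 = 1.22 × 1.27 × 16.55 = 25.64 ft³/s
w_4 = (55.6 − 23.6)/2 = 16 ft; q_4 = 0.99 × 1.05 × 16 = 16.63 ft³/s
Stations 1, 5 contribute zero (depth or velocity is 0).
Q = Σ qᵢ = 48.68 ft³/s

48.7 ft³/s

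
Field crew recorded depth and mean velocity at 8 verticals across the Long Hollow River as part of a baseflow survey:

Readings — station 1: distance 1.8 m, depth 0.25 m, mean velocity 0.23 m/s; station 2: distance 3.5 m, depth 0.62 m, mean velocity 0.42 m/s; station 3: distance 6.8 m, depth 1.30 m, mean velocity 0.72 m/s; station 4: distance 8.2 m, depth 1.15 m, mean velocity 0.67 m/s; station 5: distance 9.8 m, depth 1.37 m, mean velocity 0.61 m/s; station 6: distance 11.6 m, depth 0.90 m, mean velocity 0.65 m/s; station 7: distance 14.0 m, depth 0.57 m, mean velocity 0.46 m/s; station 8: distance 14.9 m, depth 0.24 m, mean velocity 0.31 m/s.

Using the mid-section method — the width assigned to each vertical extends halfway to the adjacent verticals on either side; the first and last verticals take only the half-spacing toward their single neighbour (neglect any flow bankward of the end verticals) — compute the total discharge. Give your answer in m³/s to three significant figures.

w_1 = (3.5 − 1.8)/2 = 0.85 m; q_1 = 0.23 × 0.25 × 0.85 = 0.04888 m³/s
w_2 = (6.8 − 1.8)/2 = 2.5 m; q_2 = 0.42 × 0.62 × 2.5 = 0.6510 m³/s
w_3 = (8.2 − 3.5)/2 = 2.35 m; q_3 = 0.72 × 1.30 × 2.35 = 2.200 m³/s
w_4 = (9.8 − 6.8)/2 = 1.5 m; q_4 = 0.67 × 1.15 × 1.5 = 1.156 m³/s
w_5 = (11.6 − 8.2)/2 = 1.7 m; q_5 = 0.61 × 1.37 × 1.7 = 1.421 m³/s
w_6 = (14.0 − 9.8)/2 = 2.1 m; q_6 = 0.65 × 0.90 × 2.1 = 1.229 m³/s
w_7 = (14.9 − 11.6)/2 = 1.65 m; q_7 = 0.46 × 0.57 × 1.65 = 0.4326 m³/s
w_8 = (14.9 − 14.0)/2 = 0.45 m; q_8 = 0.31 × 0.24 × 0.45 = 0.03348 m³/s
Q = Σ qᵢ = 7.171 m³/s

7.17 m³/s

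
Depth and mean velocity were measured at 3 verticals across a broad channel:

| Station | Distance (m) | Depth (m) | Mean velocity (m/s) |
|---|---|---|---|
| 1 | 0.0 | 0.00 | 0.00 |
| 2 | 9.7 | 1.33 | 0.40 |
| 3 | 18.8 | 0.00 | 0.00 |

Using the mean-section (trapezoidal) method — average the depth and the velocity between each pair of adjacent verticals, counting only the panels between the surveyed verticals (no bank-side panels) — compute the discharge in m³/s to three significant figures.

Panel 1-2: Δb = 9.7 m, d̄ = (0.00+1.33)/2 = 0.665, v̄ = (0.00+0.40)/2 = 0.2 → q = 9.7×0.665×0.2 = 1.290 m³/s
Panel 2-3: Δb = 9.1 m, d̄ = (1.33+0.00)/2 = 0.665, v̄ = (0.40+0.00)/2 = 0.2 → q = 9.1×0.665×0.2 = 1.210 m³/s
Q = Σ q = 2.500 m³/s

2.50 m³/s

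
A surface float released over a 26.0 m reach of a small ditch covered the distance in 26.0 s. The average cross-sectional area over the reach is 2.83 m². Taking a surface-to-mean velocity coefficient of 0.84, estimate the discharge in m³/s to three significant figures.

2.38 m³/s

v_surface = L / t̄ = 26.0 / 26 = 1.000 m/s
v_mean = 0.84 × 1.000 = 0.8400 m/s
Q = A × v_mean = 2.83 × 0.8400 = 2.377 m³/s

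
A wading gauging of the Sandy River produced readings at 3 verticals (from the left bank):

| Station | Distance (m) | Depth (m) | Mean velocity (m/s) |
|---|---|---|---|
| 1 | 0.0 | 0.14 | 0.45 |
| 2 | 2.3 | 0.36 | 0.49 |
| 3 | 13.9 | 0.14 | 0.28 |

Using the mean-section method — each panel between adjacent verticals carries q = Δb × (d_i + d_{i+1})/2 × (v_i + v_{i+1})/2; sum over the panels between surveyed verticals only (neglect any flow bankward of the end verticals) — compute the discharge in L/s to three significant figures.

1390 L/s

Panel 1-2: Δb = 2.3 m, d̄ = (0.14+0.36)/2 = 0.25, v̄ = (0.45+0.49)/2 = 0.47 → q = 2.3×0.25×0.47 = 0.2703 m³/s
Panel 2-3: Δb = 11.6 m, d̄ = (0.36+0.14)/2 = 0.25, v̄ = (0.49+0.28)/2 = 0.385 → q = 11.6×0.25×0.385 = 1.117 m³/s
Q = Σ q = 1.387 m³/s
= 1.387 × 1000 = 1387 L/s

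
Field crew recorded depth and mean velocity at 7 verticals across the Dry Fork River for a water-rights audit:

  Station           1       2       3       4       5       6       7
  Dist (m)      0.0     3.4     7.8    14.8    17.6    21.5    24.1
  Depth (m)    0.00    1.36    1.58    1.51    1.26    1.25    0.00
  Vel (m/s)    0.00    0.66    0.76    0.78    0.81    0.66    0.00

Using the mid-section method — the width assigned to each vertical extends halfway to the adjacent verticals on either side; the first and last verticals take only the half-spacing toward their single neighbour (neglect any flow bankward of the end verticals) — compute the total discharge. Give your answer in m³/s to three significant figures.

w_2 = (7.8 − 0.0)/2 = 3.9 m; q_2 = 0.66 × 1.36 × 3.9 = 3.501 m³/s
w_3 = (14.8 − 3.4)/2 = 5.7 m; q_3 = 0.76 × 1.58 × 5.7 = 6.845 m³/s
w_4 = (17.6 − 7.8)/2 = 4.9 m; q_4 = 0.78 × 1.51 × 4.9 = 5.771 m³/s
w_5 = (21.5 − 14.8)/2 = 3.35 m; q_5 = 0.81 × 1.26 × 3.35 = 3.419 m³/s
w_6 = (24.1 − 17.6)/2 = 3.25 m; q_6 = 0.66 × 1.25 × 3.25 = 2.681 m³/s
Stations 1, 7 contribute zero (depth or velocity is 0).
Q = Σ qᵢ = 22.22 m³/s

22.2 m³/s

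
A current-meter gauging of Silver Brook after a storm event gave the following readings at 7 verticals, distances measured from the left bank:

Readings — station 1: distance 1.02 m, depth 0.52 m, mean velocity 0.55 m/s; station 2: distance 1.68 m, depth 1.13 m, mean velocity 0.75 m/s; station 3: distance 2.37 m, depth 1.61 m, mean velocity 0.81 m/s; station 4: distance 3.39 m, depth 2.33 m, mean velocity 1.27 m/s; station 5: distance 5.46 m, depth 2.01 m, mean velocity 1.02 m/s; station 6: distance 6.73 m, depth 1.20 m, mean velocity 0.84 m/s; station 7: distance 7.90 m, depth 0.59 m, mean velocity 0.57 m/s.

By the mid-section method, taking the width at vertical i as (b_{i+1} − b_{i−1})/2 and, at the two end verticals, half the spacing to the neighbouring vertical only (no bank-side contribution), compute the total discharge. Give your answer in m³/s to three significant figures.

11.2 m³/s

w_1 = (1.68 − 1.02)/2 = 0.33 m; q_1 = 0.55 × 0.52 × 0.33 = 0.09438 m³/s
w_2 = (2.37 − 1.02)/2 = 0.675 m; q_2 = 0.75 × 1.13 × 0.675 = 0.5721 m³/s
w_3 = (3.39 − 1.68)/2 = 0.855 m; q_3 = 0.81 × 1.61 × 0.855 = 1.115 m³/s
w_4 = (5.46 − 2.37)/2 = 1.545 m; q_4 = 1.27 × 2.33 × 1.545 = 4.572 m³/s
w_5 = (6.73 − 3.39)/2 = 1.67 m; q_5 = 1.02 × 2.01 × 1.67 = 3.424 m³/s
w_6 = (7.90 − 5.46)/2 = 1.22 m; q_6 = 0.84 × 1.20 × 1.22 = 1.230 m³/s
w_7 = (7.90 − 6.73)/2 = 0.585 m; q_7 = 0.57 × 0.59 × 0.585 = 0.1967 m³/s
Q = Σ qᵢ = 11.20 m³/s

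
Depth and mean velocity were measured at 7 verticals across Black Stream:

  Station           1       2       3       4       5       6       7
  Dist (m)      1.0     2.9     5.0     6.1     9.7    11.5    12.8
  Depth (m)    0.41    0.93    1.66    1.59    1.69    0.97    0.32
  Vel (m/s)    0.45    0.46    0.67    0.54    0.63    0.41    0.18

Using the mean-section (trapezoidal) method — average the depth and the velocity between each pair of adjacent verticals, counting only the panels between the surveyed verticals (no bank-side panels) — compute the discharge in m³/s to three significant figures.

8.14 m³/s

Panel 1-2: Δb = 1.9 m, d̄ = (0.41+0.93)/2 = 0.67, v̄ = (0.45+0.46)/2 = 0.455 → q = 1.9×0.67×0.455 = 0.5792 m³/s
Panel 2-3: Δb = 2.1 m, d̄ = (0.93+1.66)/2 = 1.295, v̄ = (0.46+0.67)/2 = 0.565 → q = 2.1×1.295×0.565 = 1.537 m³/s
Panel 3-4: Δb = 1.1 m, d̄ = (1.66+1.59)/2 = 1.625, v̄ = (0.67+0.54)/2 = 0.605 → q = 1.1×1.625×0.605 = 1.081 m³/s
Panel 4-5: Δb = 3.6 m, d̄ = (1.59+1.69)/2 = 1.64, v̄ = (0.54+0.63)/2 = 0.585 → q = 3.6×1.64×0.585 = 3.454 m³/s
Panel 5-6: Δb = 1.8 m, d̄ = (1.69+0.97)/2 = 1.33, v̄ = (0.63+0.41)/2 = 0.52 → q = 1.8×1.33×0.52 = 1.245 m³/s
Panel 6-7: Δb = 1.3 m, d̄ = (0.97+0.32)/2 = 0.645, v̄ = (0.41+0.18)/2 = 0.295 → q = 1.3×0.645×0.295 = 0.2474 m³/s
Q = Σ q = 8.143 m³/s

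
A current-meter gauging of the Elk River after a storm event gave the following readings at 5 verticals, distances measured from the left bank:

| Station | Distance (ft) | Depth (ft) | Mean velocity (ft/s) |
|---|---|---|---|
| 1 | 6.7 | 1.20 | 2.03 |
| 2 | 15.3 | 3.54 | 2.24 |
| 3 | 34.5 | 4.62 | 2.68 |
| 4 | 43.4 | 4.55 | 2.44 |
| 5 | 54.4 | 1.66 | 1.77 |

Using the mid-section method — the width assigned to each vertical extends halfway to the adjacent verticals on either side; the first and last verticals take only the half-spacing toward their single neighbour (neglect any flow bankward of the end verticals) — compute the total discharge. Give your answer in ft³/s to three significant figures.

421 ft³/s

w_1 = (15.3 − 6.7)/2 = 4.3 ft; q_1 = 2.03 × 1.20 × 4.3 = 10.47 ft³/s
w_2 = (34.5 − 6.7)/2 = 13.9 ft; q_2 = 2.24 × 3.54 × 13.9 = 110.2 ft³/s
w_3 = (43.4 − 15.3)/2 = 14.05 ft; q_3 = 2.68 × 4.62 × 14.05 = 174.0 ft³/s
w_4 = (54.4 − 34.5)/2 = 9.95 ft; q_4 = 2.44 × 4.55 × 9.95 = 110.5 ft³/s
w_5 = (54.4 − 43.4)/2 = 5.5 ft; q_5 = 1.77 × 1.66 × 5.5 = 16.16 ft³/s
Q = Σ qᵢ = 421.3 ft³/s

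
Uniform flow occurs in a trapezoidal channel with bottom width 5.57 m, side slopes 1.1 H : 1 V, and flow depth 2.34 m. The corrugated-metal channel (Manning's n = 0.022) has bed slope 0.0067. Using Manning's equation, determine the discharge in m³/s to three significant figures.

A = (b + z·y)·y = (5.57 + 1.1×2.34)×2.34 = 19.06 m²
P = b + 2y√(1+z²) = 5.57 + 2×2.34×√(1+1.1²) = 12.53 m
R = A/P = 19.06/12.53 = 1.521 m
Q = (1/n)·A·R^(2/3)·S^(1/2) = (1/0.022) × 19.06 × 1.521^(2/3) × 0.0067^(1/2) = 93.78 m³/s

93.8 m³/s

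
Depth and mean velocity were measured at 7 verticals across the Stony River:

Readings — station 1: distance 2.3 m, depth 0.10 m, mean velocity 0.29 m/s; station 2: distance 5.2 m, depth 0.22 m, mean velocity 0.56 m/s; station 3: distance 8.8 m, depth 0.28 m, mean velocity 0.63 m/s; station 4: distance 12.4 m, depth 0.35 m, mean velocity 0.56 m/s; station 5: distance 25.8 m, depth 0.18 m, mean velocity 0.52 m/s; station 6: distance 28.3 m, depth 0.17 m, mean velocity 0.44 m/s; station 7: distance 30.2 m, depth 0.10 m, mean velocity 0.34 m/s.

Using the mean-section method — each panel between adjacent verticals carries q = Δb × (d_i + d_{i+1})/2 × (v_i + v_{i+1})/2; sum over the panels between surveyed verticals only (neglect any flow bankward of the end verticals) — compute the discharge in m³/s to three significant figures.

Panel 1-2: Δb = 2.9 m, d̄ = (0.10+0.22)/2 = 0.16, v̄ = (0.29+0.56)/2 = 0.425 → q = 2.9×0.16×0.425 = 0.1972 m³/s
Panel 2-3: Δb = 3.6 m, d̄ = (0.22+0.28)/2 = 0.25, v̄ = (0.56+0.63)/2 = 0.595 → q = 3.6×0.25×0.595 = 0.5355 m³/s
Panel 3-4: Δb = 3.6 m, d̄ = (0.28+0.35)/2 = 0.315, v̄ = (0.63+0.56)/2 = 0.595 → q = 3.6×0.315×0.595 = 0.6747 m³/s
Panel 4-5: Δb = 13.4 m, d̄ = (0.35+0.18)/2 = 0.265, v̄ = (0.56+0.52)/2 = 0.54 → q = 13.4×0.265×0.54 = 1.918 m³/s
Panel 5-6: Δb = 2.5 m, d̄ = (0.18+0.17)/2 = 0.175, v̄ = (0.52+0.44)/2 = 0.48 → q = 2.5×0.175×0.48 = 0.2100 m³/s
Panel 6-7: Δb = 1.9 m, d̄ = (0.17+0.10)/2 = 0.135, v̄ = (0.44+0.34)/2 = 0.39 → q = 1.9×0.135×0.39 = 0.1000 m³/s
Q = Σ q = 3.635 m³/s

3.64 m³/s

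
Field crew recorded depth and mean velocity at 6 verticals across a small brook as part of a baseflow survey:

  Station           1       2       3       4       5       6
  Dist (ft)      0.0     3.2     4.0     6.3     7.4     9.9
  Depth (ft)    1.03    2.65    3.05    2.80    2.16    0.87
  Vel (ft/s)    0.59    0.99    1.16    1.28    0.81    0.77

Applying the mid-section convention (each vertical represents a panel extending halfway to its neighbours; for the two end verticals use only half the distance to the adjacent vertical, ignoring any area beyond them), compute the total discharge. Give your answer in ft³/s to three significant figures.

21.8 ft³/s

w_1 = (3.2 − 0.0)/2 = 1.6 ft; q_1 = 0.59 × 1.03 × 1.6 = 0.9723 ft³/s
w_2 = (4.0 − 0.0)/2 = 2 ft; q_2 = 0.99 × 2.65 × 2 = 5.247 ft³/s
w_3 = (6.3 − 3.2)/2 = 1.55 ft; q_3 = 1.16 × 3.05 × 1.55 = 5.484 ft³/s
w_4 = (7.4 − 4.0)/2 = 1.7 ft; q_4 = 1.28 × 2.80 × 1.7 = 6.093 ft³/s
w_5 = (9.9 − 6.3)/2 = 1.8 ft; q_5 = 0.81 × 2.16 × 1.8 = 3.149 ft³/s
w_6 = (9.9 − 7.4)/2 = 1.25 ft; q_6 = 0.77 × 0.87 × 1.25 = 0.8374 ft³/s
Q = Σ qᵢ = 21.78 ft³/s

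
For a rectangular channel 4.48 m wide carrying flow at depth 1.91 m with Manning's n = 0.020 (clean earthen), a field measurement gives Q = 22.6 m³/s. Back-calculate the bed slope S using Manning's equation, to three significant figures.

0.00268

A = b·y = 4.48 × 1.91 = 8.557 m²
P = b + 2y = 4.48 + 2×1.91 = 8.300 m
R = A/P = 8.557/8.300 = 1.031 m
S = (Q·n / (1·A·R^(2/3)))² = (22.6×0.020 / (1×8.557×1.021))² = 0.002679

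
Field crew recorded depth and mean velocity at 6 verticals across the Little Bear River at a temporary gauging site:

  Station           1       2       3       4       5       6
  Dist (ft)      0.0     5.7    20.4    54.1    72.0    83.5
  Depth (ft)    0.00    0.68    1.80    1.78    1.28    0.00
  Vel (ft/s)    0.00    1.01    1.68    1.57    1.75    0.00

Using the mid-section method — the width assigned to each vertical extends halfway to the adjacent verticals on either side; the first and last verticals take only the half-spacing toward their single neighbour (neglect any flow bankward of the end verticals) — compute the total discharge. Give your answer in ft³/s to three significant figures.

185 ft³/s

w_2 = (20.4 − 0.0)/2 = 10.2 ft; q_2 = 1.01 × 0.68 × 10.2 = 7.005 ft³/s
w_3 = (54.1 − 5.7)/2 = 24.2 ft; q_3 = 1.68 × 1.80 × 24.2 = 73.18 ft³/s
w_4 = (72.0 − 20.4)/2 = 25.8 ft; q_4 = 1.57 × 1.78 × 25.8 = 72.10 ft³/s
w_5 = (83.5 − 54.1)/2 = 14.7 ft; q_5 = 1.75 × 1.28 × 14.7 = 32.93 ft³/s
Stations 1, 6 contribute zero (depth or velocity is 0).
Q = Σ qᵢ = 185.2 ft³/s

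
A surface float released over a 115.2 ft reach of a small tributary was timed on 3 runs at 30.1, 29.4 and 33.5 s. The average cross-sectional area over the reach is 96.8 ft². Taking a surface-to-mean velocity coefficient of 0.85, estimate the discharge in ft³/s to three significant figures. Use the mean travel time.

t̄ = (30.1 + 29.4 + 33.5) / 3 = 31 s
v_surface = L / t̄ = 115.2 / 31 = 3.716 ft/s
v_mean = 0.85 × 3.716 = 3.159 ft/s
Q = A × v_mean = 96.8 × 3.159 = 305.8 ft³/s

306 ft³/s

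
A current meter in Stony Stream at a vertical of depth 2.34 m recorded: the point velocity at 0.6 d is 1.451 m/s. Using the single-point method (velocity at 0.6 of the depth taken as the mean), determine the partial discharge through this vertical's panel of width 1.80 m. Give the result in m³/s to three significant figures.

v̄ = v₀.₆ = 1.451 m/s
q = v̄ × d × w = 1.451 × 2.34 × 1.80 = 6.112 m³/s

6.11 m³/s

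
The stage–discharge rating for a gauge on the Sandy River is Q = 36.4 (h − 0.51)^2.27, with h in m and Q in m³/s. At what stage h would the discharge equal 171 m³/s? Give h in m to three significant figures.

h − h₀ = (Q/C)^(1/b) = (171/36.4)^(1/2.27) = 1.977 m
h = 0.51 + 1.977 = 2.487 m

2.49 m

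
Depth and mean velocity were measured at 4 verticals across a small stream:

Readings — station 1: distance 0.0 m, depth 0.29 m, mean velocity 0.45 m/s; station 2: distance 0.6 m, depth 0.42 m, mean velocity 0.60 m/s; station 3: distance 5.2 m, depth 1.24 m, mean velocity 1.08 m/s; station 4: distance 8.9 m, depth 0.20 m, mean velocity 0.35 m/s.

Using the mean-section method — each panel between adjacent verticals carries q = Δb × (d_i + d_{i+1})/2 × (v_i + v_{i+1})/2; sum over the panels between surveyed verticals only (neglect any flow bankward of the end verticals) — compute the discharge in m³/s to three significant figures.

5.22 m³/s

Panel 1-2: Δb = 0.6 m, d̄ = (0.29+0.42)/2 = 0.355, v̄ = (0.45+0.60)/2 = 0.525 → q = 0.6×0.355×0.525 = 0.1118 m³/s
Panel 2-3: Δb = 4.6 m, d̄ = (0.42+1.24)/2 = 0.83, v̄ = (0.60+1.08)/2 = 0.84 → q = 4.6×0.83×0.84 = 3.207 m³/s
Panel 3-4: Δb = 3.7 m, d̄ = (1.24+0.20)/2 = 0.72, v̄ = (1.08+0.35)/2 = 0.715 → q = 3.7×0.72×0.715 = 1.905 m³/s
Q = Σ q = 5.224 m³/s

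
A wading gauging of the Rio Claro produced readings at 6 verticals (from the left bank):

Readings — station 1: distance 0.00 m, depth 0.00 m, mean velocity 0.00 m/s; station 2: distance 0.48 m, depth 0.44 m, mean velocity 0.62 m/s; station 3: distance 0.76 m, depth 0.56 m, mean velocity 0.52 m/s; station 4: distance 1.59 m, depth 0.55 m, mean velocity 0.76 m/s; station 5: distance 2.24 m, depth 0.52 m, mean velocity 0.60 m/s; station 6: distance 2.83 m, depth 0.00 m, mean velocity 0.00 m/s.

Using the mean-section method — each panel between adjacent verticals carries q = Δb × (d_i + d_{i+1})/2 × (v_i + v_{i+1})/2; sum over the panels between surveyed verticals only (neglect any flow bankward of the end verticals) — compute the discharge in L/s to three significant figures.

Panel 1-2: Δb = 0.48 m, d̄ = (0.00+0.44)/2 = 0.22, v̄ = (0.00+0.62)/2 = 0.31 → q = 0.48×0.22×0.31 = 0.03274 m³/s
Panel 2-3: Δb = 0.28 m, d̄ = (0.44+0.56)/2 = 0.5, v̄ = (0.62+0.52)/2 = 0.57 → q = 0.28×0.5×0.57 = 0.07980 m³/s
Panel 3-4: Δb = 0.83 m, d̄ = (0.56+0.55)/2 = 0.555, v̄ = (0.52+0.76)/2 = 0.64 → q = 0.83×0.555×0.64 = 0.2948 m³/s
Panel 4-5: Δb = 0.65 m, d̄ = (0.55+0.52)/2 = 0.535, v̄ = (0.76+0.60)/2 = 0.68 → q = 0.65×0.535×0.68 = 0.2365 m³/s
Panel 5-6: Δb = 0.59 m, d̄ = (0.52+0.00)/2 = 0.26, v̄ = (0.60+0.00)/2 = 0.3 → q = 0.59×0.26×0.3 = 0.04602 m³/s
Q = Σ q = 0.6898 m³/s
= 0.6898 × 1000 = 689.8 L/s

690 L/s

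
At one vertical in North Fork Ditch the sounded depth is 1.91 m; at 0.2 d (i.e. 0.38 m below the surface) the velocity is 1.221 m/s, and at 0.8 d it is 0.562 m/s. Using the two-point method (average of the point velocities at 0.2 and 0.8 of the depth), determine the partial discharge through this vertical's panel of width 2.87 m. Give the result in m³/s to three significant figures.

v̄ = (1.221 + 0.562) / 2 = 0.8915 m/s
q = v̄ × d × w = 0.8915 × 1.91 × 2.87 = 4.887 m³/s

4.89 m³/s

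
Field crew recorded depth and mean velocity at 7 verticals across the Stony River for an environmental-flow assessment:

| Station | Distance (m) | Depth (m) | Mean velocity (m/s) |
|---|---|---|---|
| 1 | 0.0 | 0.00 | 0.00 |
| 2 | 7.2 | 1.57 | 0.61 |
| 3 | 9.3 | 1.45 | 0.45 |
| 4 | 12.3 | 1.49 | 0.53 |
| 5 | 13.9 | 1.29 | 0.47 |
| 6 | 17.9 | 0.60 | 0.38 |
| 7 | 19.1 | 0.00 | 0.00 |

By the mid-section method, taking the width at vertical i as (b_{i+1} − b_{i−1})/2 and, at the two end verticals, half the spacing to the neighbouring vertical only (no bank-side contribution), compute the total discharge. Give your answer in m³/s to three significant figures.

10.2 m³/s

w_2 = (9.3 − 0.0)/2 = 4.65 m; q_2 = 0.61 × 1.57 × 4.65 = 4.453 m³/s
w_3 = (12.3 − 7.2)/2 = 2.55 m; q_3 = 0.45 × 1.45 × 2.55 = 1.664 m³/s
w_4 = (13.9 − 9.3)/2 = 2.3 m; q_4 = 0.53 × 1.49 × 2.3 = 1.816 m³/s
w_5 = (17.9 − 12.3)/2 = 2.8 m; q_5 = 0.47 × 1.29 × 2.8 = 1.698 m³/s
w_6 = (19.1 − 13.9)/2 = 2.6 m; q_6 = 0.38 × 0.60 × 2.6 = 0.5928 m³/s
Stations 1, 7 contribute zero (depth or velocity is 0).
Q = Σ qᵢ = 10.22 m³/s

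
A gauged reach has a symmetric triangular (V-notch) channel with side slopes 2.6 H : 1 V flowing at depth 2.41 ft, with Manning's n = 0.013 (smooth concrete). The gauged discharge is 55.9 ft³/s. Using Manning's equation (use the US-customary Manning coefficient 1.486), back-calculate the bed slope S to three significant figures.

A = z·y² = 2.6×2.41² = 15.10 ft²
P = 2y√(1+z²) = 2×2.41×√(1+2.6²) = 13.43 ft
R = A/P = 15.10/13.43 = 1.125 ft
S = (Q·n / (1.486·A·R^(2/3)))² = (55.9×0.013 / (1.486×15.10×1.081))² = 0.0008966

0.000897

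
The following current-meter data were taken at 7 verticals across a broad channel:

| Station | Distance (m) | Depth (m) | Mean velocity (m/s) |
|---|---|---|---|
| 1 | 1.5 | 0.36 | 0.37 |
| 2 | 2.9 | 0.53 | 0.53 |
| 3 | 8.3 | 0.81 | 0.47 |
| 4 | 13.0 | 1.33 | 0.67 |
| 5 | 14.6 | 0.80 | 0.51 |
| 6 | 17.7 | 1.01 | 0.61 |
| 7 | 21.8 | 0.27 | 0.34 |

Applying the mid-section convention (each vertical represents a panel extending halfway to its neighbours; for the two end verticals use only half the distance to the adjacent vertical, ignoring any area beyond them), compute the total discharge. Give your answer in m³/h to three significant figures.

w_1 = (2.9 − 1.5)/2 = 0.7 m; q_1 = 0.37 × 0.36 × 0.7 = 0.09324 m³/s
w_2 = (8.3 − 1.5)/2 = 3.4 m; q_2 = 0.53 × 0.53 × 3.4 = 0.9551 m³/s
w_3 = (13.0 − 2.9)/2 = 5.05 m; q_3 = 0.47 × 0.81 × 5.05 = 1.923 m³/s
w_4 = (14.6 − 8.3)/2 = 3.15 m; q_4 = 0.67 × 1.33 × 3.15 = 2.807 m³/s
w_5 = (17.7 − 13.0)/2 = 2.35 m; q_5 = 0.51 × 0.80 × 2.35 = 0.9588 m³/s
w_6 = (21.8 − 14.6)/2 = 3.6 m; q_6 = 0.61 × 1.01 × 3.6 = 2.218 m³/s
w_7 = (21.8 − 17.7)/2 = 2.05 m; q_7 = 0.34 × 0.27 × 2.05 = 0.1882 m³/s
Q = Σ qᵢ = 9.143 m³/s
= 9.143 × 3600 = 32910 m³/h

32900 m³/h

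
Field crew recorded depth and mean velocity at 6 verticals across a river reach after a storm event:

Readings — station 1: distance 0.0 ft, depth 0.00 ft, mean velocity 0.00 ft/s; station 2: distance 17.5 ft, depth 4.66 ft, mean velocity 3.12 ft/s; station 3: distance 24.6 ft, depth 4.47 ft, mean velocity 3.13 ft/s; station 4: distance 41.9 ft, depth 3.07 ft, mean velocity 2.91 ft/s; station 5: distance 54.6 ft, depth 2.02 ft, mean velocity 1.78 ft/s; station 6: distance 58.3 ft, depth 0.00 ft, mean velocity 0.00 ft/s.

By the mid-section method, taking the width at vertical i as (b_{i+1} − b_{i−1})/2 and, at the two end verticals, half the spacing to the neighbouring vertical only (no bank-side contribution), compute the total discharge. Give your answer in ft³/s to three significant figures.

w_2 = (24.6 − 0.0)/2 = 12.3 ft; q_2 = 3.12 × 4.66 × 12.3 = 178.8 ft³/s
w_3 = (41.9 − 17.5)/2 = 12.2 ft; q_3 = 3.13 × 4.47 × 12.2 = 170.7 ft³/s
w_4 = (54.6 − 24.6)/2 = 15 ft; q_4 = 2.91 × 3.07 × 15 = 134.0 ft³/s
w_5 = (58.3 − 41.9)/2 = 8.2 ft; q_5 = 1.78 × 2.02 × 8.2 = 29.48 ft³/s
Stations 1, 6 contribute zero (depth or velocity is 0).
Q = Σ qᵢ = 513.0 ft³/s

513 ft³/s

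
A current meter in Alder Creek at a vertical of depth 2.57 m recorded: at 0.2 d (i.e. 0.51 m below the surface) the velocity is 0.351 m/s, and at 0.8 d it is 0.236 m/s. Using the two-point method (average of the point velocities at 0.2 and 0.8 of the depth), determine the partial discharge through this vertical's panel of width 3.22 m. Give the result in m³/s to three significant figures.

v̄ = (0.351 + 0.236) / 2 = 0.2935 m/s
q = v̄ × d × w = 0.2935 × 2.57 × 3.22 = 2.429 m³/s

2.43 m³/s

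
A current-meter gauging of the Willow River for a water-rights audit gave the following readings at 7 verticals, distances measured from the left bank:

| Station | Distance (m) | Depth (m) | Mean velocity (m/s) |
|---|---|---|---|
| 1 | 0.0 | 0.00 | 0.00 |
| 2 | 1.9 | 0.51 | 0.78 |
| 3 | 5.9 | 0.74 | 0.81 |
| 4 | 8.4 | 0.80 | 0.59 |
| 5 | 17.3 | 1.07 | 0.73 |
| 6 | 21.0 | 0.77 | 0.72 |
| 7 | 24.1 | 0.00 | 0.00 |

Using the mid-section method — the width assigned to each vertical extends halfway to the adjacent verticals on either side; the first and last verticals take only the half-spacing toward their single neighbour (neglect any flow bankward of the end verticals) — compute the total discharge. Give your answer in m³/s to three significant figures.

w_2 = (5.9 − 0.0)/2 = 2.95 m; q_2 = 0.78 × 0.51 × 2.95 = 1.174 m³/s
w_3 = (8.4 − 1.9)/2 = 3.25 m; q_3 = 0.81 × 0.74 × 3.25 = 1.948 m³/s
w_4 = (17.3 − 5.9)/2 = 5.7 m; q_4 = 0.59 × 0.80 × 5.7 = 2.690 m³/s
w_5 = (21.0 − 8.4)/2 = 6.3 m; q_5 = 0.73 × 1.07 × 6.3 = 4.921 m³/s
w_6 = (24.1 − 17.3)/2 = 3.4 m; q_6 = 0.72 × 0.77 × 3.4 = 1.885 m³/s
Stations 1, 7 contribute zero (depth or velocity is 0).
Q = Σ qᵢ = 12.62 m³/s

12.6 m³/s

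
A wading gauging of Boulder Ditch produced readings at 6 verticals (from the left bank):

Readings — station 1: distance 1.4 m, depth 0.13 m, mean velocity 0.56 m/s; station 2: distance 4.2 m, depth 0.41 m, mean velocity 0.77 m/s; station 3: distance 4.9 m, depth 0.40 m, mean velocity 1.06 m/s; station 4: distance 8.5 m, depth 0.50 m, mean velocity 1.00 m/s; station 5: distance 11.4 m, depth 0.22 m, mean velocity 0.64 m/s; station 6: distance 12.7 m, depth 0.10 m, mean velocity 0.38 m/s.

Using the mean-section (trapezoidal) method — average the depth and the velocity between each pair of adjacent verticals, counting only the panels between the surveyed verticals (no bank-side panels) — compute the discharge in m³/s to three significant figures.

3.39 m³/s

Panel 1-2: Δb = 2.8 m, d̄ = (0.13+0.41)/2 = 0.27, v̄ = (0.56+0.77)/2 = 0.665 → q = 2.8×0.27×0.665 = 0.5027 m³/s
Panel 2-3: Δb = 0.7 m, d̄ = (0.41+0.40)/2 = 0.405, v̄ = (0.77+1.06)/2 = 0.915 → q = 0.7×0.405×0.915 = 0.2594 m³/s
Panel 3-4: Δb = 3.6 m, d̄ = (0.40+0.50)/2 = 0.45, v̄ = (1.06+1.00)/2 = 1.03 → q = 3.6×0.45×1.03 = 1.669 m³/s
Panel 4-5: Δb = 2.9 m, d̄ = (0.50+0.22)/2 = 0.36, v̄ = (1.00+0.64)/2 = 0.82 → q = 2.9×0.36×0.82 = 0.8561 m³/s
Panel 5-6: Δb = 1.3 m, d̄ = (0.22+0.10)/2 = 0.16, v̄ = (0.64+0.38)/2 = 0.51 → q = 1.3×0.16×0.51 = 0.1061 m³/s
Q = Σ q = 3.393 m³/s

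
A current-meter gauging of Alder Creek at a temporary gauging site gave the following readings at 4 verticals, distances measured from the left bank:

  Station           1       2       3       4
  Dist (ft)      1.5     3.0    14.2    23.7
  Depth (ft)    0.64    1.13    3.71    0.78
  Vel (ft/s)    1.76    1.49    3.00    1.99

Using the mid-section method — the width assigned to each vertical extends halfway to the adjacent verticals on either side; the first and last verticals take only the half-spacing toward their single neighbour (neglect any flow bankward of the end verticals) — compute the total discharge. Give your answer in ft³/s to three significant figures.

134 ft³/s

w_1 = (3.0 − 1.5)/2 = 0.75 ft; q_1 = 1.76 × 0.64 × 0.75 = 0.8448 ft³/s
w_2 = (14.2 − 1.5)/2 = 6.35 ft; q_2 = 1.49 × 1.13 × 6.35 = 10.69 ft³/s
w_3 = (23.7 − 3.0)/2 = 10.35 ft; q_3 = 3.00 × 3.71 × 10.35 = 115.2 ft³/s
w_4 = (23.7 − 14.2)/2 = 4.75 ft; q_4 = 1.99 × 0.78 × 4.75 = 7.373 ft³/s
Q = Σ qᵢ = 134.1 ft³/s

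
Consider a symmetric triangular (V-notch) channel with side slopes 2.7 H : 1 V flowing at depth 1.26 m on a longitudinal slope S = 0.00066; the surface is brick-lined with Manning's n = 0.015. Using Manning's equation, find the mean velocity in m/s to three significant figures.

1.21 m/s

A = z·y² = 2.7×1.26² = 4.287 m²
P = 2y√(1+z²) = 2×1.26×√(1+2.7²) = 7.256 m
R = A/P = 4.287/7.256 = 0.5908 m
Q = (1/n)·A·R^(2/3)·S^(1/2) = (1/0.015) × 4.287 × 0.5908^(2/3) × 0.00066^(1/2) = 5.169 m³/s
V = Q/A = 5.169/4.287 = 1.206 m/s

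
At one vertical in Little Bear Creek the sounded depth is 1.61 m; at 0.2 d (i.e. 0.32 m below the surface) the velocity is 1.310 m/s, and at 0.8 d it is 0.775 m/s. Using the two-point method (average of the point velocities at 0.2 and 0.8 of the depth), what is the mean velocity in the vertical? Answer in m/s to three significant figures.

v̄ = (1.310 + 0.775) / 2 = 1.043 m/s

1.04 m/s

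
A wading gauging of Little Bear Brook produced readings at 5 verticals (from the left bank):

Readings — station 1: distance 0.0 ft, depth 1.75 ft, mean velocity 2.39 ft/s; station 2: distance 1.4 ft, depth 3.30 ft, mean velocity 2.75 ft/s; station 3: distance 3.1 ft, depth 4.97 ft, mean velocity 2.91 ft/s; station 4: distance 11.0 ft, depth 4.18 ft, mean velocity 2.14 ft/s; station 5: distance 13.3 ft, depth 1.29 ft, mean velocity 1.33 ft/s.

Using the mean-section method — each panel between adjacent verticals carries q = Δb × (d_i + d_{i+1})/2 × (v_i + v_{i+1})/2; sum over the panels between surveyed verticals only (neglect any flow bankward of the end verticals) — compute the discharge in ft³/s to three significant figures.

131 ft³/s

Panel 1-2: Δb = 1.4 ft, d̄ = (1.75+3.30)/2 = 2.525, v̄ = (2.39+2.75)/2 = 2.57 → q = 1.4×2.525×2.57 = 9.085 ft³/s
Panel 2-3: Δb = 1.7 ft, d̄ = (3.30+4.97)/2 = 4.135, v̄ = (2.75+2.91)/2 = 2.83 → q = 1.7×4.135×2.83 = 19.89 ft³/s
Panel 3-4: Δb = 7.9 ft, d̄ = (4.97+4.18)/2 = 4.575, v̄ = (2.91+2.14)/2 = 2.525 → q = 7.9×4.575×2.525 = 91.26 ft³/s
Panel 4-5: Δb = 2.3 ft, d̄ = (4.18+1.29)/2 = 2.735, v̄ = (2.14+1.33)/2 = 1.735 → q = 2.3×2.735×1.735 = 10.91 ft³/s
Q = Σ q = 131.2 ft³/s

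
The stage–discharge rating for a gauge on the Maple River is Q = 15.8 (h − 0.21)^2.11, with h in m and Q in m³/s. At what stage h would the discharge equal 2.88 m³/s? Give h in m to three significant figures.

h − h₀ = (Q/C)^(1/b) = (2.88/15.8)^(1/2.11) = 0.4463 m
h = 0.21 + 0.4463 = 0.6563 m

0.656 m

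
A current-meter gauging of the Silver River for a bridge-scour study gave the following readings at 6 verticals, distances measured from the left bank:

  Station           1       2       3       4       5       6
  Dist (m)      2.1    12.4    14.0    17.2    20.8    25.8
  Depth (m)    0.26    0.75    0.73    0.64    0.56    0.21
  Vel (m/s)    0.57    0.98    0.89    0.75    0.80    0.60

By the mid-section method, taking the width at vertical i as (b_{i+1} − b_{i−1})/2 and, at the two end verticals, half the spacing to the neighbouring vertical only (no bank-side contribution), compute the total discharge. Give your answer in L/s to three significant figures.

10600 L/s

w_1 = (12.4 − 2.1)/2 = 5.15 m; q_1 = 0.57 × 0.26 × 5.15 = 0.7632 m³/s
w_2 = (14.0 − 2.1)/2 = 5.95 m; q_2 = 0.98 × 0.75 × 5.95 = 4.373 m³/s
w_3 = (17.2 − 12.4)/2 = 2.4 m; q_3 = 0.89 × 0.73 × 2.4 = 1.559 m³/s
w_4 = (20.8 − 14.0)/2 = 3.4 m; q_4 = 0.75 × 0.64 × 3.4 = 1.632 m³/s
w_5 = (25.8 − 17.2)/2 = 4.3 m; q_5 = 0.80 × 0.56 × 4.3 = 1.926 m³/s
w_6 = (25.8 − 20.8)/2 = 2.5 m; q_6 = 0.60 × 0.21 × 2.5 = 0.3150 m³/s
Q = Σ qᵢ = 10.57 m³/s
= 10.57 × 1000 = 10570 L/s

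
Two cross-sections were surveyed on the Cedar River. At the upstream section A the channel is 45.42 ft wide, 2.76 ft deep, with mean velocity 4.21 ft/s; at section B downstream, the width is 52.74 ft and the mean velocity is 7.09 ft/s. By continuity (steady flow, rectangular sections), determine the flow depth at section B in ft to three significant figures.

1.41 ft

Q = A₁V₁ = (45.42×2.76) × 4.21 = 527.8 ft³/s
d₂ = Q/(b₂ V₂) = 527.8/(52.74×7.09) = 1.411 ft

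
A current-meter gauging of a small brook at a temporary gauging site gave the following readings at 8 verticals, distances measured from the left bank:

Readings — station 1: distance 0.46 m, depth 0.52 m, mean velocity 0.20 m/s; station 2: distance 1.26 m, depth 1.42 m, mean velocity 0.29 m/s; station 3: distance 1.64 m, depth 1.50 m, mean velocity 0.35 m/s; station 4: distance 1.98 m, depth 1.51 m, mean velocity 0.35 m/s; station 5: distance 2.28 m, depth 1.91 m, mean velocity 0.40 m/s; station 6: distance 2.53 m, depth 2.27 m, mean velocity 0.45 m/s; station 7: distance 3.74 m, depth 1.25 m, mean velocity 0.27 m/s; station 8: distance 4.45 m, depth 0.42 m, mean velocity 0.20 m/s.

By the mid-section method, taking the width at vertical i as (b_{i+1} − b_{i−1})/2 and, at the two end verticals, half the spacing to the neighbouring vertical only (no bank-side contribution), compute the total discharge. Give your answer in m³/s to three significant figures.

w_1 = (1.26 − 0.46)/2 = 0.4 m; q_1 = 0.20 × 0.52 × 0.4 = 0.04160 m³/s
w_2 = (1.64 − 0.46)/2 = 0.59 m; q_2 = 0.29 × 1.42 × 0.59 = 0.2430 m³/s
w_3 = (1.98 − 1.26)/2 = 0.36 m; q_3 = 0.35 × 1.50 × 0.36 = 0.1890 m³/s
w_4 = (2.28 − 1.64)/2 = 0.32 m; q_4 = 0.35 × 1.51 × 0.32 = 0.1691 m³/s
w_5 = (2.53 − 1.98)/2 = 0.275 m; q_5 = 0.40 × 1.91 × 0.275 = 0.2101 m³/s
w_6 = (3.74 − 2.28)/2 = 0.73 m; q_6 = 0.45 × 2.27 × 0.73 = 0.7457 m³/s
w_7 = (4.45 − 2.53)/2 = 0.96 m; q_7 = 0.27 × 1.25 × 0.96 = 0.3240 m³/s
w_8 = (4.45 − 3.74)/2 = 0.355 m; q_8 = 0.20 × 0.42 × 0.355 = 0.02982 m³/s
Q = Σ qᵢ = 1.952 m³/s

1.95 m³/s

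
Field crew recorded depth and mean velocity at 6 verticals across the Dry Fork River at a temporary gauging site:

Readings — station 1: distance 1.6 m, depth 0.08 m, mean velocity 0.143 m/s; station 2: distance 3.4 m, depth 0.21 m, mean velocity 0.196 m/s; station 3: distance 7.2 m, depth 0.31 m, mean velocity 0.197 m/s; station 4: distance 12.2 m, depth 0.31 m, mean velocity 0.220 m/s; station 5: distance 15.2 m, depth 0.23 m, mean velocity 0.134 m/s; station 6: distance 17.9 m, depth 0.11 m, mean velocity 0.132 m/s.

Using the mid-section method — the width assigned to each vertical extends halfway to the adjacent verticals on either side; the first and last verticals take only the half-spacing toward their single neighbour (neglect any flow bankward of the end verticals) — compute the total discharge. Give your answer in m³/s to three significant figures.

0.774 m³/s

w_1 = (3.4 − 1.6)/2 = 0.9 m; q_1 = 0.143 × 0.08 × 0.9 = 0.01030 m³/s
w_2 = (7.2 − 1.6)/2 = 2.8 m; q_2 = 0.196 × 0.21 × 2.8 = 0.1152 m³/s
w_3 = (12.2 − 3.4)/2 = 4.4 m; q_3 = 0.197 × 0.31 × 4.4 = 0.2687 m³/s
w_4 = (15.2 − 7.2)/2 = 4 m; q_4 = 0.220 × 0.31 × 4 = 0.2728 m³/s
w_5 = (17.9 − 12.2)/2 = 2.85 m; q_5 = 0.134 × 0.23 × 2.85 = 0.08784 m³/s
w_6 = (17.9 − 15.2)/2 = 1.35 m; q_6 = 0.132 × 0.11 × 1.35 = 0.01960 m³/s
Q = Σ qᵢ = 0.7745 m³/s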